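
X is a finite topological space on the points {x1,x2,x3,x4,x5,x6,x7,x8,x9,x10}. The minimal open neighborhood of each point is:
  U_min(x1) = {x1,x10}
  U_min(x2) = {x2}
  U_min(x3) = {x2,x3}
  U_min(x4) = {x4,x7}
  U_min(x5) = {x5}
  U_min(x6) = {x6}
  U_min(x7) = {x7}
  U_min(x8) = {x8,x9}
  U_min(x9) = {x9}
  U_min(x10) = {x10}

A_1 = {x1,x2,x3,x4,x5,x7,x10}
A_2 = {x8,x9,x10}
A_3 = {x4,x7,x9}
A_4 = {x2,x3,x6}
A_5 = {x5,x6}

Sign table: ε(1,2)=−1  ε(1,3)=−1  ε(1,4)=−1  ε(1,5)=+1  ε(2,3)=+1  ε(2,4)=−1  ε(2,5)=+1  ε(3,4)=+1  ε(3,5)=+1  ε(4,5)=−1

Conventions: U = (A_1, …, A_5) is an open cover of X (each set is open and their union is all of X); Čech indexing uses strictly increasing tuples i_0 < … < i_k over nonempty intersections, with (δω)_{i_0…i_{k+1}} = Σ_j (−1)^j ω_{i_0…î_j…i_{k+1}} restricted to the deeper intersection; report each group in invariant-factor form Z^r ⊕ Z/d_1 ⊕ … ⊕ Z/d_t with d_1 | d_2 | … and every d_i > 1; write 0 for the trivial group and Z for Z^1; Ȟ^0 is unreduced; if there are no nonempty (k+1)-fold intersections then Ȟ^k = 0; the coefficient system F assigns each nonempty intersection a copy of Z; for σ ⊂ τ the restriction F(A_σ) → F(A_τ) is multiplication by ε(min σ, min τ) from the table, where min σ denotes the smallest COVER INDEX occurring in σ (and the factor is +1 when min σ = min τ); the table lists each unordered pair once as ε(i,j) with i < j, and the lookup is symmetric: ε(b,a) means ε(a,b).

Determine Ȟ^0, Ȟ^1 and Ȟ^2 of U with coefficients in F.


nerve simplices:
  A12={x10} A13={x4,x7} A14={x2,x3} A15={x5} A23={x9} A45={x6}
C dims 5,6; δ0: rk 4, SNF 1^4
degree 0: 5−4−0 = 1 → Ȟ^0 ≅ Z
degree 1: 6−0−4 = 2 → Ȟ^1 ≅ Z^2
degree 2: 0−0−0 = 0 → Ȟ^2 ≅ 0

Ȟ^0(U;F) ≅ Z; Ȟ^1(U;F) ≅ Z^2; Ȟ^2(U;F) ≅ 0


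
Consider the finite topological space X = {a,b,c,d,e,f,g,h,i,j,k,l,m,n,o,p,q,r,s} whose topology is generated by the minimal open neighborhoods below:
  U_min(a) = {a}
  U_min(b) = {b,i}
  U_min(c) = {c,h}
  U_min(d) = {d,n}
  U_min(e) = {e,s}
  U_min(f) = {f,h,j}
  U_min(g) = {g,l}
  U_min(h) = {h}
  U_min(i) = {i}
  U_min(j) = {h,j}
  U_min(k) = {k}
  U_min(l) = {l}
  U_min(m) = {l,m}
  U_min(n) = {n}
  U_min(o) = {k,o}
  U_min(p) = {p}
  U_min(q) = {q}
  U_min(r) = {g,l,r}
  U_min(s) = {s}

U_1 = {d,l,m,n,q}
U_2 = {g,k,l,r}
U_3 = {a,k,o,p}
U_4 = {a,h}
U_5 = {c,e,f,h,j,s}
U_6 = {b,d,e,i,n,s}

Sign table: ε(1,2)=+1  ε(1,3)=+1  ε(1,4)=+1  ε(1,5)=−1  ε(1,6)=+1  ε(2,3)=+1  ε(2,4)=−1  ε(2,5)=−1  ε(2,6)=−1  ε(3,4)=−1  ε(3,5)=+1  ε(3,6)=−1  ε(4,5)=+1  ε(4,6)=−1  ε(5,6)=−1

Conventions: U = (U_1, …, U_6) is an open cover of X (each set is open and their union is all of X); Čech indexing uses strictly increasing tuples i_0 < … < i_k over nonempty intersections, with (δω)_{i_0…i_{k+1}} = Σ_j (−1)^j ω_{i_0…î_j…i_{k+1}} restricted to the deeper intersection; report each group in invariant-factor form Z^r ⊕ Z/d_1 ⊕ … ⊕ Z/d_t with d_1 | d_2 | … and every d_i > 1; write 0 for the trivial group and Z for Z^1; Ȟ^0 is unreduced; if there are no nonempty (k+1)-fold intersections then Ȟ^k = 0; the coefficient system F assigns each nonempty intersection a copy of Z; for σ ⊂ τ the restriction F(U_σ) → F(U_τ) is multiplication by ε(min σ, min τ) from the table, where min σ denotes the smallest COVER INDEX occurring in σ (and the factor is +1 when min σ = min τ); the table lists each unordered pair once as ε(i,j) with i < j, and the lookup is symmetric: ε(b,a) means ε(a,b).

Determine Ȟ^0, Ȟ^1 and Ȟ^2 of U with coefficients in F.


nerve of the cover:
  U12={l} U16={d,n} U23={k} U34={a} U45={h} U56={e,s}
C dims 6,6; δ0: rk 5, SNF 1^5
Ȟ^0 = (6 − 5) − 0 = 1, so Ȟ^0 ≅ Z
Ȟ^1 = (6 − 0) − 5 = 1, so Ȟ^1 ≅ Z
Ȟ^2 = (0 − 0) − 0 = 0, so Ȟ^2 ≅ 0

Ȟ^0 = Z, Ȟ^1 = Z and Ȟ^2 = 0


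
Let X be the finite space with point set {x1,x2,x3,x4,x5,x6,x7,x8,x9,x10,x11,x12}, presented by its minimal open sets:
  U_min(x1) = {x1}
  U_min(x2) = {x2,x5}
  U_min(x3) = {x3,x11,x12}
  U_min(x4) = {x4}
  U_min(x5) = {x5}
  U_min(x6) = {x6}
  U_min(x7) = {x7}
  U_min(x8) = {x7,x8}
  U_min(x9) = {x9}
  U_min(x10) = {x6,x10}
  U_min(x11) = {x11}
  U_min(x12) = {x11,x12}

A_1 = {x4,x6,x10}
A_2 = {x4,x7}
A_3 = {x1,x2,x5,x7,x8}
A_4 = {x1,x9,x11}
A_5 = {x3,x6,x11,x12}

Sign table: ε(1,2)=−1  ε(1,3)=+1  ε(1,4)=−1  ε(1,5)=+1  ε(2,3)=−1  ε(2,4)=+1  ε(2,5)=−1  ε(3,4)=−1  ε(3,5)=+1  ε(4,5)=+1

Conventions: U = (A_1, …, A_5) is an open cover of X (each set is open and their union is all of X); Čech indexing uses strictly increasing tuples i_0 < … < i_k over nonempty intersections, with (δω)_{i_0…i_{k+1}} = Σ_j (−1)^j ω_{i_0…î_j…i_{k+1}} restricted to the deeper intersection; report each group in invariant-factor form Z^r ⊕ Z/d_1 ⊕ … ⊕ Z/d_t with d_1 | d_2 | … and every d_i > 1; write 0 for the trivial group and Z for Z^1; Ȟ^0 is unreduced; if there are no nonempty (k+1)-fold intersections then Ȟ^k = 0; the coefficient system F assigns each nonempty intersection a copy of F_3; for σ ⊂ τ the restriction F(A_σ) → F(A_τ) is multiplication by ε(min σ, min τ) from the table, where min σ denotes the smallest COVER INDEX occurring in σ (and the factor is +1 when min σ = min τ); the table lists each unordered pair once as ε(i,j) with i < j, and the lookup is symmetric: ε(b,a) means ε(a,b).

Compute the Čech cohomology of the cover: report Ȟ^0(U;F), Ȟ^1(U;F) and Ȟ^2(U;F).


nonempty overlaps:
  A12={x4} A15={x6} A23={x7} A34={x1} A45={x11}
C dims 5,5; δ0: rk_F3 5
degree 0: 5−5−0 = 0 → Ȟ^0 ≅ 0
degree 1: 5−0−5 = 0 → Ȟ^1 ≅ 0
degree 2: 0−0−0 = 0 → Ȟ^2 ≅ 0

Ȟ^0(U;F) ≅ 0, Ȟ^1(U;F) ≅ 0, Ȟ^2(U;F) ≅ 0


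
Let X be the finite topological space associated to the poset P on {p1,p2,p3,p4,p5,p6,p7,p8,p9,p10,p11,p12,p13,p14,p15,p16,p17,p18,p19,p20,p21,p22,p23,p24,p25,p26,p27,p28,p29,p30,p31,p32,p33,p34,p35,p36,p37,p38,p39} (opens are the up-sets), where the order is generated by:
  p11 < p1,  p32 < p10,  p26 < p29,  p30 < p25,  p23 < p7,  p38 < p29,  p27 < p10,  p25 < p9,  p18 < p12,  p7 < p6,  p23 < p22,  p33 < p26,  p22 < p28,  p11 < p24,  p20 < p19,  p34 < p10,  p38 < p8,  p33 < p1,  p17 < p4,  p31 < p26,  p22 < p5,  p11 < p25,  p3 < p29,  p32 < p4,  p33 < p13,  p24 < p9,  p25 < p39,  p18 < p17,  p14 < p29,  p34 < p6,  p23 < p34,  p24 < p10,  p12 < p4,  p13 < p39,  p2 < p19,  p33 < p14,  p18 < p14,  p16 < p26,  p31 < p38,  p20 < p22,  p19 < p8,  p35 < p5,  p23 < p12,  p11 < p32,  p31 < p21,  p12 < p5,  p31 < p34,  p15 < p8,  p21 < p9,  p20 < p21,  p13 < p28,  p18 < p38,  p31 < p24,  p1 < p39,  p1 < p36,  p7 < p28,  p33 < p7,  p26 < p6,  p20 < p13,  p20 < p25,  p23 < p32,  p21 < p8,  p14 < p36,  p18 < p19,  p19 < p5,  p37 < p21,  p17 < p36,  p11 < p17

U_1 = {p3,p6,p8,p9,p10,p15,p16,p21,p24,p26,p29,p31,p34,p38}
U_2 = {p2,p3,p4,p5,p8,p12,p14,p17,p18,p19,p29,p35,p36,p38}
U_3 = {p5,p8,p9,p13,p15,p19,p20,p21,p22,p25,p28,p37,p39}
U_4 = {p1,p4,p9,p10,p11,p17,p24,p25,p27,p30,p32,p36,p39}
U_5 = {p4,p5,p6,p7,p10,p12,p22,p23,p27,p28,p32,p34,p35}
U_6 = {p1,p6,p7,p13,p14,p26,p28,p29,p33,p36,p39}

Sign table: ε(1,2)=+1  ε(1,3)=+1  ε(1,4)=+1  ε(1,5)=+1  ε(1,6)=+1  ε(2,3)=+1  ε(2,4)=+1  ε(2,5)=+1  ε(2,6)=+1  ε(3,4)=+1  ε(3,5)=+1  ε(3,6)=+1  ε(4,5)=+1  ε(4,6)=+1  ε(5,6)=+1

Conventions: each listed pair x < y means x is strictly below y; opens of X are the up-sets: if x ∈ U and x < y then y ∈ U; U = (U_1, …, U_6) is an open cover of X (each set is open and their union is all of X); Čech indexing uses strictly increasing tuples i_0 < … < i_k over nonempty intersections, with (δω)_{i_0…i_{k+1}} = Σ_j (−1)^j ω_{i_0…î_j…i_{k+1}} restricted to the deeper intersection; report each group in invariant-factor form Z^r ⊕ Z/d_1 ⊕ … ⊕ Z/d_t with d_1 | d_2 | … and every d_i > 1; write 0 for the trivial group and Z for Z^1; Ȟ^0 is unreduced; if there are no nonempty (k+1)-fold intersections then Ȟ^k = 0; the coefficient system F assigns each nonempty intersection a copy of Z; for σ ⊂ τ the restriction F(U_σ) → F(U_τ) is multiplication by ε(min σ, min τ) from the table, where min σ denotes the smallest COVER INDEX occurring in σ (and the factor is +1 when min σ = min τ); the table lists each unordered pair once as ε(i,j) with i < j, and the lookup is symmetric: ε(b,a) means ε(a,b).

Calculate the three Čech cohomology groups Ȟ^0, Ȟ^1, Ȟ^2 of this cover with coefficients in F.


Ȟ^0(U;F) ≅ Z; Ȟ^1(U;F) ≅ 0; Ȟ^2(U;F) ≅ Z/2

nonempty intersections:
  U12={p3,p8,p29,p38} U13={p8,p9,p15,p21} U14={p9,p10,p24} U15={p6,p10,p34} U16={p6,p26,p29} U23={p5,p8,p19} U24={p4,p17,p36} U25={p4,p5,p12,p35} U26={p14,p29,p36} U34={p9,p25,p39} U35={p5,p22,p28} U36={p13,p28,p39} U45={p4,p10,p27,p32} U46={p1,p36,p39} U56={p6,p7,p28}
  U123={p8} U126={p29} U134={p9} U145={p10} U156={p6} U235={p5} U245={p4} U246={p36} U346={p39} U356={p28}
C dims 6,15,10; δ0: rk 5, SNF 1^5; δ1: rk 10, SNF 1^9·2
Ȟ^0: (6−5)−0=1 ⇒ Z
Ȟ^1: (15−10)−5=0 ⇒ 0
Ȟ^2: (10−0)−10=0 plus torsion [2] ⇒ Z/2


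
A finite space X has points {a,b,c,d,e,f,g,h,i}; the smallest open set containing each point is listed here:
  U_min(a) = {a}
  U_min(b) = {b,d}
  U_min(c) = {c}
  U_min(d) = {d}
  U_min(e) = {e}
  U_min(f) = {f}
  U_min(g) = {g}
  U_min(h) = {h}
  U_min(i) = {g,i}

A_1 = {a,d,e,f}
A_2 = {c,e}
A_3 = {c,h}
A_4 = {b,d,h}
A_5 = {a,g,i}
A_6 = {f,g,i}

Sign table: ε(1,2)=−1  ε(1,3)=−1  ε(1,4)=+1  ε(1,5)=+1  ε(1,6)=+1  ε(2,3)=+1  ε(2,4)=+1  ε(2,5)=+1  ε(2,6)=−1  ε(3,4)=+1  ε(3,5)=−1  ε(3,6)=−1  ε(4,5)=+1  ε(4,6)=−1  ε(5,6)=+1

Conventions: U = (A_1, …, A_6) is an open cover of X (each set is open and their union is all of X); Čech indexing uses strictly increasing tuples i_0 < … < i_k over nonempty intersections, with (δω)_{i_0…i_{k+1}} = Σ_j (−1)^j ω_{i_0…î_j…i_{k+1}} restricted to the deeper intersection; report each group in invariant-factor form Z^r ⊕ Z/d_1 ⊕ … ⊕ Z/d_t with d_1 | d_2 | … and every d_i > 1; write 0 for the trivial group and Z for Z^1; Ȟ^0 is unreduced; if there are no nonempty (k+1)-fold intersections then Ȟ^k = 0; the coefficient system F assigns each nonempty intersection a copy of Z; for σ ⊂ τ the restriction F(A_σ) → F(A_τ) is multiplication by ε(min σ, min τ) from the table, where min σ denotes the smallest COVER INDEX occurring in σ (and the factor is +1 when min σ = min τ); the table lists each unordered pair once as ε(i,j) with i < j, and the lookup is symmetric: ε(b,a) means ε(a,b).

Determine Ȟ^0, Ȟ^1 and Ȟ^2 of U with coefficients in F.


cover nerve:
  A12={e} A14={d} A15={a} A16={f} A23={c} A34={h} A56={g,i}
C dims 6,7; δ0: rk 6, SNF 1^5·2
Ȟ^0: (6−6)−0=0 ⇒ 0
Ȟ^1: (7−0)−6=1 plus torsion [2] ⇒ Z ⊕ Z/2
Ȟ^2: (0−0)−0=0 ⇒ 0

Ȟ^0 = 0, Ȟ^1 = Z ⊕ Z/2, Ȟ^2 = 0


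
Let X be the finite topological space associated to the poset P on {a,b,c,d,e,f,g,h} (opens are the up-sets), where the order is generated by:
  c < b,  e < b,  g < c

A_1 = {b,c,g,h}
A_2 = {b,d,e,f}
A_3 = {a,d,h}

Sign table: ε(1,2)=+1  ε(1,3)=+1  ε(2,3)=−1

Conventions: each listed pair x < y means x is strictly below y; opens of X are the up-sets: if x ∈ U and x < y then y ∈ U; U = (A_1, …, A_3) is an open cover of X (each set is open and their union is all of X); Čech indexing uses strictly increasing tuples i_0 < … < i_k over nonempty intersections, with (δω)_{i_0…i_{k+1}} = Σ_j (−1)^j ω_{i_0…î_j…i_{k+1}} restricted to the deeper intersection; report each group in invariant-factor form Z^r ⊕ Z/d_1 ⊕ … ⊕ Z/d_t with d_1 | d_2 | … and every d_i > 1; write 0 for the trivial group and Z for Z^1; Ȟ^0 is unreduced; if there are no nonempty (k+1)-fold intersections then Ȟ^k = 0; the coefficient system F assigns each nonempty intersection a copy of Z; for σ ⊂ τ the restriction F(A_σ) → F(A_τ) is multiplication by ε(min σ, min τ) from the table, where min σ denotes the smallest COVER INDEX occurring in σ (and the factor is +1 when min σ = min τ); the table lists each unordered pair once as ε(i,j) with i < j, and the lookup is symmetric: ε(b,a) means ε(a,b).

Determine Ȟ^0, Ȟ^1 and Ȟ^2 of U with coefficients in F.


nonempty overlaps:
  A12={b} A13={h} A23={d}
C dims 3,3; δ0: rk 3, SNF 1^2·2
degree 0: 3−3−0 = 0 → Ȟ^0 ≅ 0
degree 1: 3−0−3 = 0 plus torsion [2] → Ȟ^1 ≅ Z/2
degree 2: 0−0−0 = 0 → Ȟ^2 ≅ 0

Ȟ^0 ≅ 0, Ȟ^1 ≅ Z/2 and Ȟ^2 ≅ 0


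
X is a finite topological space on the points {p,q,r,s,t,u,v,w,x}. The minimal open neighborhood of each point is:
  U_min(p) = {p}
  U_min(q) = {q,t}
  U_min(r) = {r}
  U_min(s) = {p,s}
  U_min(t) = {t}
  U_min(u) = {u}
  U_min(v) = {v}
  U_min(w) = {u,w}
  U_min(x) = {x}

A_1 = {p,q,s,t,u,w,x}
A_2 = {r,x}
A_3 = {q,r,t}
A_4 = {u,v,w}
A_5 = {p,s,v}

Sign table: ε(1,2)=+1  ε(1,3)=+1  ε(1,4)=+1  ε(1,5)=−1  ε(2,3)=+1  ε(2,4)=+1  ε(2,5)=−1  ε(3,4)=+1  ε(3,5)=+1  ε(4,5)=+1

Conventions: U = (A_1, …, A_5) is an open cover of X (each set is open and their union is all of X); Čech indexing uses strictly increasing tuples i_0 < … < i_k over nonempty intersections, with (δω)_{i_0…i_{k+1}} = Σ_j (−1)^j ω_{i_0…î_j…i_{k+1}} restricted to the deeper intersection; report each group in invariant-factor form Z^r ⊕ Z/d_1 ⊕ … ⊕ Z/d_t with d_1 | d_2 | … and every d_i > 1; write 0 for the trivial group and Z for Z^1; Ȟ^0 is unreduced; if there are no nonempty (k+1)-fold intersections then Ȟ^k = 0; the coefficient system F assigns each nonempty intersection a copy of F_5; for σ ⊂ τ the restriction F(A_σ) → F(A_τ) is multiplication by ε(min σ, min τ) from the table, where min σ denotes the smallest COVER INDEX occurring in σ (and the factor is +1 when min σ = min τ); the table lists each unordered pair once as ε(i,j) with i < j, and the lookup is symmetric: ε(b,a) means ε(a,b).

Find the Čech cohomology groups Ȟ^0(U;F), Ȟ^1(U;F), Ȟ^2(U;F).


nerve simplices:
  A12={x} A13={q,t} A14={u,w} A15={p,s} A23={r} A45={v}
C dims 5,6; δ0: rk_F5 5
degree 0: 5−5−0 = 0 → Ȟ^0 ≅ 0
degree 1: 6−0−5 = 1 → Ȟ^1 ≅ Z/5
degree 2: 0−0−0 = 0 → Ȟ^2 ≅ 0

Ȟ^0 = 0, Ȟ^1 = Z/5, Ȟ^2 = 0


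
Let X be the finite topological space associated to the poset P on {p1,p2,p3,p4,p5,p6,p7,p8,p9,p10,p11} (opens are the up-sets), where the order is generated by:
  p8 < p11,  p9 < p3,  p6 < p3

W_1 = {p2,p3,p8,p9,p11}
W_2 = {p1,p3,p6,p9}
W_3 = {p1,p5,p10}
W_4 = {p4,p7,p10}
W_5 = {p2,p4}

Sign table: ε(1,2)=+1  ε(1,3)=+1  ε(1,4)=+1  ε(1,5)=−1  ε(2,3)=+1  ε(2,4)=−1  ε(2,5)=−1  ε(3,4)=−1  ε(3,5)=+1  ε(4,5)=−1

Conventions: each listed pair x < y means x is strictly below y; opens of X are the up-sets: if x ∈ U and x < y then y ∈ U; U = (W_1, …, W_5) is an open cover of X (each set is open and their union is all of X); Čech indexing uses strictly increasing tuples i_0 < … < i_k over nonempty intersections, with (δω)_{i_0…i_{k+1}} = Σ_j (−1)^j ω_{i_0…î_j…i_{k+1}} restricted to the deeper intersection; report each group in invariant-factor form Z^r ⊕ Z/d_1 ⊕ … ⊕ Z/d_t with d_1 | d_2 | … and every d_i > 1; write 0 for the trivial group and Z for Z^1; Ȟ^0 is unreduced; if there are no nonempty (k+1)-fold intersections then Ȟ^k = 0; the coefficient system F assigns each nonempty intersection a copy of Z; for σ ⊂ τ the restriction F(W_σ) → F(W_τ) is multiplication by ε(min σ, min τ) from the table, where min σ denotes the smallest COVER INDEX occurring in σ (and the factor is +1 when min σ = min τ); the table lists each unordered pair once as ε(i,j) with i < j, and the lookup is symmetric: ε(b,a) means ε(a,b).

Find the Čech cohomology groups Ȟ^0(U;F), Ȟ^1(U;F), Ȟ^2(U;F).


Ȟ^0 ≅ 0, Ȟ^1 ≅ Z/2, Ȟ^2 ≅ 0

cover nerve:
  W12={p3,p9} W15={p2} W23={p1} W34={p10} W45={p4}
C dims 5,5; δ0: rk 5, SNF 1^4·2
Ȟ^0: (5−5)−0=0 ⇒ 0
Ȟ^1: (5−0)−5=0 plus torsion [2] ⇒ Z/2
Ȟ^2: (0−0)−0=0 ⇒ 0


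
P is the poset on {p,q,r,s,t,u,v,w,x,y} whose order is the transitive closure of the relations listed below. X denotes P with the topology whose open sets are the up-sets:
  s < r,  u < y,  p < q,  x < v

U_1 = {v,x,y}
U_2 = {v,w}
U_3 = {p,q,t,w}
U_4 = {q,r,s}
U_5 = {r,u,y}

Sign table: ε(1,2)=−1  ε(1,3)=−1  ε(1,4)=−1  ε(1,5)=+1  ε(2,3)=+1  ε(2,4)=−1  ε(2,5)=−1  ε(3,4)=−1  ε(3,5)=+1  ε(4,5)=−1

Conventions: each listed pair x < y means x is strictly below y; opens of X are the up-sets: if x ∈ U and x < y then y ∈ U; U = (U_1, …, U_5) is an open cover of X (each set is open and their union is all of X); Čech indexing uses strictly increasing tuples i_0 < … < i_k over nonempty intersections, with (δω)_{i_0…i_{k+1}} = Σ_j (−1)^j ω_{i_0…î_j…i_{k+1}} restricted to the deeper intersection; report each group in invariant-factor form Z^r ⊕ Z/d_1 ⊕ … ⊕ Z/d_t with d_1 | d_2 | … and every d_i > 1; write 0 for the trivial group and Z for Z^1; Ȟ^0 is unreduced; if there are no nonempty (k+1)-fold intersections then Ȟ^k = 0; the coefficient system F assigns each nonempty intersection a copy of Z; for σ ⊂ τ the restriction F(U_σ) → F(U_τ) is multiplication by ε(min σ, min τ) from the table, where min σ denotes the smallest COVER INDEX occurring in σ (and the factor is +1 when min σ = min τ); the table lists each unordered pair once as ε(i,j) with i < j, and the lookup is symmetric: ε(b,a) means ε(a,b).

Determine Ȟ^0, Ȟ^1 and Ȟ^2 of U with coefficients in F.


cover nerve:
  U12={v} U15={y} U23={w} U34={q} U45={r}
C dims 5,5; δ0: rk 5, SNF 1^4·2
Ȟ^0: (5−5)−0=0 ⇒ 0
Ȟ^1: (5−0)−5=0 plus torsion [2] ⇒ Z/2
Ȟ^2: (0−0)−0=0 ⇒ 0

Ȟ^0(U;F) ≅ 0,  Ȟ^1(U;F) ≅ Z/2,  Ȟ^2(U;F) ≅ 0


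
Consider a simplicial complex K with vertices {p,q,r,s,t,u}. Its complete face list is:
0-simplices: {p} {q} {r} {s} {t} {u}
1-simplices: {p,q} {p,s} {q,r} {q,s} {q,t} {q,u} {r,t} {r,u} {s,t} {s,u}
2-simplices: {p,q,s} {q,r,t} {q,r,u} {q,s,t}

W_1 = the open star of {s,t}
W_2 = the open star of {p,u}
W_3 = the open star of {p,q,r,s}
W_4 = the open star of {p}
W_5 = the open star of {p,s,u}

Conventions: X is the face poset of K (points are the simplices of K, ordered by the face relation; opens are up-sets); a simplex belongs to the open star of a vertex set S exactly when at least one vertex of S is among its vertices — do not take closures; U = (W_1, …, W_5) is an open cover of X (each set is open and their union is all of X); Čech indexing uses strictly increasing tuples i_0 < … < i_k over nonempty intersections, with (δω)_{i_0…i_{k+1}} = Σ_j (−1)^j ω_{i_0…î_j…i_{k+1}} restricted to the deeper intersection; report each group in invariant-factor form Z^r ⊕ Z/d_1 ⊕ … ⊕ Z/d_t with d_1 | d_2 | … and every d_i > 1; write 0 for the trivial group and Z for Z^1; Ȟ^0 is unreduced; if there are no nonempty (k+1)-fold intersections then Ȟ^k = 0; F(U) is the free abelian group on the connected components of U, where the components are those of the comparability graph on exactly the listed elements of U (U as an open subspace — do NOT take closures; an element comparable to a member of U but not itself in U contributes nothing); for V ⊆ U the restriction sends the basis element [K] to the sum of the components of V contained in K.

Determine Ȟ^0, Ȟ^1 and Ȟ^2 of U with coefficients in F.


nonempty overlaps:
  W1={{s},{t},{p,s},{q,s},{q,t},{r,t},{s,t},{s,u},{p,q,s},{q,r,t},{q,s,t}} W2={{p},{u},{p,q},{p,s},{q,u},{r,u},{s,u},{p,q,s},{q,r,u}} W3={{p},{q},{r},{s},{p,q},{p,s},{q,r},{q,s},{q,t},{q,u},{r,t},{r,u},{s,t},{s,u},{p,q,s},{q,r,t},{q,r,u},{q,s,t}} W4={{p},{p,q},{p,s},{p,q,s}} W5={{p},{s},{u},{p,q},{p,s},{q,s},{q,u},{r,u},{s,t},{s,u},{p,q,s},{q,r,u},{q,s,t}}
  W12={{p,s},{s,u},{p,q,s}} W13={{s},{p,s},{q,s},{q,t},{r,t},{s,t},{s,u},{p,q,s},{q,r,t},{q,s,t}} W14={{p,s},{p,q,s}} W15={{s},{p,s},{q,s},{s,t},{s,u},{p,q,s},{q,s,t}} W23={{p},{p,q},{p,s},{q,u},{r,u},{s,u},{p,q,s},{q,r,u}} W24={{p},{p,q},{p,s},{p,q,s}} W25={{p},{u},{p,q},{p,s},{q,u},{r,u},{s,u},{p,q,s},{q,r,u}} W34={{p},{p,q},{p,s},{p,q,s}} W35={{p},{s},{p,q},{p,s},{q,s},{q,u},{r,u},{s,t},{s,u},{p,q,s},{q,r,u},{q,s,t}} W45={{p},{p,q},{p,s},{p,q,s}}
  W123={{p,s},{s,u},{p,q,s}} W124={{p,s},{p,q,s}} W125={{p,s},{s,u},{p,q,s}} W134={{p,s},{p,q,s}} W135={{s},{p,s},{q,s},{s,t},{s,u},{p,q,s},{q,s,t}} W145={{p,s},{p,q,s}} W234={{p},{p,q},{p,s},{p,q,s}} W235={{p},{p,q},{p,s},{q,u},{r,u},{s,u},{p,q,s},{q,r,u}} W245={{p},{p,q},{p,s},{p,q,s}} W345={{p},{p,q},{p,s},{p,q,s}}
  W1234={{p,s},{p,q,s}} W1235={{p,s},{s,u},{p,q,s}} W1245={{p,s},{p,q,s}} W1345={{p,s},{p,q,s}} W2345={{p},{p,q},{p,s},{p,q,s}}
  W12345={{p,s},{p,q,s}}
components per intersection:
  W1: {{s},{t},{p,s},{q,s},{q,t},{r,t},{s,t},{s,u},{p,q,s},{q,r,t},{q,s,t}}
  W2: {{p},{p,q},{p,s},{p,q,s}} {{u},{q,u},{r,u},{s,u},{q,r,u}}
  W3: {{p},{q},{r},{s},{p,q},{p,s},{q,r},{q,s},{q,t},{q,u},{r,t},{r,u},{s,t},{s,u},{p,q,s},{q,r,t},{q,r,u},{q,s,t}}
  W4: {{p},{p,q},{p,s},{p,q,s}}
  W5: {{p},{s},{u},{p,q},{p,s},{q,s},{q,u},{r,u},{s,t},{s,u},{p,q,s},{q,r,u},{q,s,t}}
  W12: {{p,s},{p,q,s}} {{s,u}}
  W13: {{s},{p,s},{q,s},{q,t},{r,t},{s,t},{s,u},{p,q,s},{q,r,t},{q,s,t}}
  W14: {{p,s},{p,q,s}}
  W15: {{s},{p,s},{q,s},{s,t},{s,u},{p,q,s},{q,s,t}}
  W23: {{p},{p,q},{p,s},{p,q,s}} {{q,u},{r,u},{q,r,u}} {{s,u}}
  W24: {{p},{p,q},{p,s},{p,q,s}}
  W25: {{p},{p,q},{p,s},{p,q,s}} {{u},{q,u},{r,u},{s,u},{q,r,u}}
  W34: {{p},{p,q},{p,s},{p,q,s}}
  W35: {{p},{s},{p,q},{p,s},{q,s},{s,t},{s,u},{p,q,s},{q,s,t}} {{q,u},{r,u},{q,r,u}}
  W45: {{p},{p,q},{p,s},{p,q,s}}
  W123: {{p,s},{p,q,s}} {{s,u}}
  W124: {{p,s},{p,q,s}}
  W125: {{p,s},{p,q,s}} {{s,u}}
  W134: {{p,s},{p,q,s}}
  W135: {{s},{p,s},{q,s},{s,t},{s,u},{p,q,s},{q,s,t}}
  W145: {{p,s},{p,q,s}}
  W234: {{p},{p,q},{p,s},{p,q,s}}
  W235: {{p},{p,q},{p,s},{p,q,s}} {{q,u},{r,u},{q,r,u}} {{s,u}}
  W245: {{p},{p,q},{p,s},{p,q,s}}
  W345: {{p},{p,q},{p,s},{p,q,s}}
  W1234: {{p,s},{p,q,s}}
  W1235: {{p,s},{p,q,s}} {{s,u}}
  W1245: {{p,s},{p,q,s}}
  W1345: {{p,s},{p,q,s}}
  W2345: {{p},{p,q},{p,s},{p,q,s}}
  W12345: {{p,s},{p,q,s}}
C dims 6,15,14,6; δ0: rk 5, SNF 1^5; δ1: rk 9, SNF 1^9; δ2: rk 5, SNF 1^5
degree 0: 6−5−0 = 1 → Ȟ^0 ≅ Z
degree 1: 15−9−5 = 1 → Ȟ^1 ≅ Z
degree 2: 14−5−9 = 0 → Ȟ^2 ≅ 0

Ȟ^0 = Z, Ȟ^1 = Z and Ȟ^2 = 0


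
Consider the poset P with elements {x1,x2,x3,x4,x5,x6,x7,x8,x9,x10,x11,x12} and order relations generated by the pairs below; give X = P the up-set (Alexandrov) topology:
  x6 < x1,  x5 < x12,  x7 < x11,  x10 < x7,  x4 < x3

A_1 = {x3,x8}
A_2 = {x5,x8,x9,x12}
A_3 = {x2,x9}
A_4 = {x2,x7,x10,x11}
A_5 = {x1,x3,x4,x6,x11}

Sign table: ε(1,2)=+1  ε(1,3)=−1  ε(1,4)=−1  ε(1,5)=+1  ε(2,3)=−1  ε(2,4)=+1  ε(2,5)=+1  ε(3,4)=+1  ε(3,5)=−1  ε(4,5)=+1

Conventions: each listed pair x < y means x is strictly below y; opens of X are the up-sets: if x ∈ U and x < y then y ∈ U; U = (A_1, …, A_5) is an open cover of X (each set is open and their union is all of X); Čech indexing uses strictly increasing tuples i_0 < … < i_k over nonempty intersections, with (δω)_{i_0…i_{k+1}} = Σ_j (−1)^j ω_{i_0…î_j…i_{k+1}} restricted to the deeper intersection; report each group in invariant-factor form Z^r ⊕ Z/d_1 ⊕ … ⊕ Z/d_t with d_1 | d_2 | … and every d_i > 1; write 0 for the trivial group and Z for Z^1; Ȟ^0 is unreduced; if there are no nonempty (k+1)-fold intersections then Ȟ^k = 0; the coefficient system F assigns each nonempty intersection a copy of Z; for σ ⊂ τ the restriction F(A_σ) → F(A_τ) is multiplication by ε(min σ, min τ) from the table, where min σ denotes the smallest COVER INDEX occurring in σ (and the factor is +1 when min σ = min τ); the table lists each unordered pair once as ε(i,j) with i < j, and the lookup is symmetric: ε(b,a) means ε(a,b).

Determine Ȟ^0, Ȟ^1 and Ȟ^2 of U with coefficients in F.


Ȟ^0 = 0, Ȟ^1 = Z/2 and Ȟ^2 = 0

nerve simplices:
  A12={x8} A15={x3} A23={x9} A34={x2} A45={x11}
C dims 5,5; δ0: rk 5, SNF 1^4·2
degree 0: 5−5−0 = 0 → Ȟ^0 ≅ 0
degree 1: 5−0−5 = 0 plus torsion [2] → Ȟ^1 ≅ Z/2
degree 2: 0−0−0 = 0 → Ȟ^2 ≅ 0


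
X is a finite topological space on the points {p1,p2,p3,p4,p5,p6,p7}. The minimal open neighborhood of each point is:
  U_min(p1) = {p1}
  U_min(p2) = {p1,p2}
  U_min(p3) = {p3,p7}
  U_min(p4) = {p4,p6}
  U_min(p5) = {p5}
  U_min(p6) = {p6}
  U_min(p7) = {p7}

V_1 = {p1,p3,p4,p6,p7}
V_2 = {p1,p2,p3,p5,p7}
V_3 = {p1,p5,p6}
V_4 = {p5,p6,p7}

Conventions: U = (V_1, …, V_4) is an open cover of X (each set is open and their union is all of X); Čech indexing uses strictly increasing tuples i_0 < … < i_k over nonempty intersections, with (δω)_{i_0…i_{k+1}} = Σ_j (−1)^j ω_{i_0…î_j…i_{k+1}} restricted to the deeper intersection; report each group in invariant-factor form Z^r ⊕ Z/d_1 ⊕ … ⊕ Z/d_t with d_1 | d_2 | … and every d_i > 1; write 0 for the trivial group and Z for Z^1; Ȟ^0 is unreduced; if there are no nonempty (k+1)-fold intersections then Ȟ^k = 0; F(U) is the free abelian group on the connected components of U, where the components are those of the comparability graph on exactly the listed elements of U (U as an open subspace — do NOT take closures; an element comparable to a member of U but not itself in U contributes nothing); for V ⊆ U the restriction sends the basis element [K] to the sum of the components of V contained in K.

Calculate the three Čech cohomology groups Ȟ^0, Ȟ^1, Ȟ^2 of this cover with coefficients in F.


nonempty overlaps:
  V12={p1,p3,p7} V13={p1,p6} V14={p6,p7} V23={p1,p5} V24={p5,p7} V34={p5,p6}
  V123={p1} V124={p7} V134={p6} V234={p5}
components per intersection:
  V1: {p1} {p3,p7} {p4,p6}
  V2: {p1,p2} {p3,p7} {p5}
  V3: {p1} {p5} {p6}
  V4: {p5} {p6} {p7}
  V12: {p1} {p3,p7}
  V13: {p1} {p6}
  V14: {p6} {p7}
  V23: {p1} {p5}
  V24: {p5} {p7}
  V34: {p5} {p6}
  V123: {p1}
  V124: {p7}
  V134: {p6}
  V234: {p5}
C dims 12,12,4; δ0: rk 8, SNF 1^8; δ1: rk 4, SNF 1^4
degree 0: 12−8−0 = 4 → Ȟ^0 ≅ Z^4
degree 1: 12−4−8 = 0 → Ȟ^1 ≅ 0
degree 2: 4−0−4 = 0 → Ȟ^2 ≅ 0

Ȟ^0 ≅ Z^4, Ȟ^1 ≅ 0 and Ȟ^2 ≅ 0


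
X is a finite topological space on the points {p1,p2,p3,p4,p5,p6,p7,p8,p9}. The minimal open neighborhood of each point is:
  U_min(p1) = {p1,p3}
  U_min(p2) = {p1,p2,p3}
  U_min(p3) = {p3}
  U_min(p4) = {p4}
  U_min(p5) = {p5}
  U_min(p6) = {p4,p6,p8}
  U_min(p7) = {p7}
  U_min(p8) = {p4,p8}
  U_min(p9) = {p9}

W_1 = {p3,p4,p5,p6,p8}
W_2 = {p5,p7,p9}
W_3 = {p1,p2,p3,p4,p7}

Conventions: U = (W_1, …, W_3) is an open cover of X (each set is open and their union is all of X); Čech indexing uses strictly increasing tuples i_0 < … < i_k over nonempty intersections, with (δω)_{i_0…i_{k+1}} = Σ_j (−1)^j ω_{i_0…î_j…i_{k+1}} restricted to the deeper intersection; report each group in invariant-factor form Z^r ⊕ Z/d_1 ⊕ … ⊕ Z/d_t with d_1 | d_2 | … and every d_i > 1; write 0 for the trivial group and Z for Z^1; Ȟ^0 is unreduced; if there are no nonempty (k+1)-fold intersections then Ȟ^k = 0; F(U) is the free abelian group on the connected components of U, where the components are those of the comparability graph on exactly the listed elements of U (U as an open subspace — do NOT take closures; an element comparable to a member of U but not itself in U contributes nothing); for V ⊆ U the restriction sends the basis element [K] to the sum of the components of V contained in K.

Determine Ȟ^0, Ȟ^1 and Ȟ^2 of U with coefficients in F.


Ȟ^0 ≅ Z^5,  Ȟ^1 ≅ 0,  Ȟ^2 ≅ 0

nonempty intersections:
  W12={p5} W13={p3,p4} W23={p7}
components per intersection:
  W1: {p3} {p4,p6,p8} {p5}
  W2: {p5} {p7} {p9}
  W3: {p1,p2,p3} {p4} {p7}
  W12: {p5}
  W13: {p3} {p4}
  W23: {p7}
C dims 9,4; δ0: rk 4, SNF 1^4
Ȟ^0: (9−4)−0=5 ⇒ Z^5
Ȟ^1: (4−0)−4=0 ⇒ 0
Ȟ^2: (0−0)−0=0 ⇒ 0


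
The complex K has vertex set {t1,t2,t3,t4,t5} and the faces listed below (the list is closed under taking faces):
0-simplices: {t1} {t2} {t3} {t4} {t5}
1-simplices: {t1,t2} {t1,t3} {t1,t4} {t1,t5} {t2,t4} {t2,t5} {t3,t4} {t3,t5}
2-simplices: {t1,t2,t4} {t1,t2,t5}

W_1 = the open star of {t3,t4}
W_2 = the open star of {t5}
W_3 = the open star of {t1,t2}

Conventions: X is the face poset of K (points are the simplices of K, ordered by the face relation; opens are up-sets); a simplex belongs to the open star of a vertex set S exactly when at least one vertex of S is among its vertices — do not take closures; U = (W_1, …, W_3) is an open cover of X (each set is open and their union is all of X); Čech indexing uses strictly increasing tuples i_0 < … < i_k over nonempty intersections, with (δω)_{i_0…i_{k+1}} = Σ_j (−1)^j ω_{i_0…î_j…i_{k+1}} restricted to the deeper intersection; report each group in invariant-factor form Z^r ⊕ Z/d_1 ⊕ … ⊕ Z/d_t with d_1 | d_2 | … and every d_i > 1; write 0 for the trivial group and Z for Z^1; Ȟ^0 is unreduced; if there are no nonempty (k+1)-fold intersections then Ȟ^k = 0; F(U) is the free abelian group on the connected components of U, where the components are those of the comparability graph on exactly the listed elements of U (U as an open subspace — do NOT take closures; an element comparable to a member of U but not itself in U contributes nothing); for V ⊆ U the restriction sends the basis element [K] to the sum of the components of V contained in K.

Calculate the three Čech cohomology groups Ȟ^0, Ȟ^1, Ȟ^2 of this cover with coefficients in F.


nonempty overlaps:
  W1={{t3},{t4},{t1,t3},{t1,t4},{t2,t4},{t3,t4},{t3,t5},{t1,t2,t4}} W2={{t5},{t1,t5},{t2,t5},{t3,t5},{t1,t2,t5}} W3={{t1},{t2},{t1,t2},{t1,t3},{t1,t4},{t1,t5},{t2,t4},{t2,t5},{t1,t2,t4},{t1,t2,t5}}
  W12={{t3,t5}} W13={{t1,t3},{t1,t4},{t2,t4},{t1,t2,t4}} W23={{t1,t5},{t2,t5},{t1,t2,t5}}
components per intersection:
  W1: {{t3},{t4},{t1,t3},{t1,t4},{t2,t4},{t3,t4},{t3,t5},{t1,t2,t4}}
  W2: {{t5},{t1,t5},{t2,t5},{t3,t5},{t1,t2,t5}}
  W3: {{t1},{t2},{t1,t2},{t1,t3},{t1,t4},{t1,t5},{t2,t4},{t2,t5},{t1,t2,t4},{t1,t2,t5}}
  W12: {{t3,t5}}
  W13: {{t1,t3}} {{t1,t4},{t2,t4},{t1,t2,t4}}
  W23: {{t1,t5},{t2,t5},{t1,t2,t5}}
C dims 3,4; δ0: rk 2, SNF 1^2
degree 0: 3−2−0 = 1 → Ȟ^0 ≅ Z
degree 1: 4−0−2 = 2 → Ȟ^1 ≅ Z^2
degree 2: 0−0−0 = 0 → Ȟ^2 ≅ 0

Ȟ^0 ≅ Z, Ȟ^1 ≅ Z^2 and Ȟ^2 ≅ 0


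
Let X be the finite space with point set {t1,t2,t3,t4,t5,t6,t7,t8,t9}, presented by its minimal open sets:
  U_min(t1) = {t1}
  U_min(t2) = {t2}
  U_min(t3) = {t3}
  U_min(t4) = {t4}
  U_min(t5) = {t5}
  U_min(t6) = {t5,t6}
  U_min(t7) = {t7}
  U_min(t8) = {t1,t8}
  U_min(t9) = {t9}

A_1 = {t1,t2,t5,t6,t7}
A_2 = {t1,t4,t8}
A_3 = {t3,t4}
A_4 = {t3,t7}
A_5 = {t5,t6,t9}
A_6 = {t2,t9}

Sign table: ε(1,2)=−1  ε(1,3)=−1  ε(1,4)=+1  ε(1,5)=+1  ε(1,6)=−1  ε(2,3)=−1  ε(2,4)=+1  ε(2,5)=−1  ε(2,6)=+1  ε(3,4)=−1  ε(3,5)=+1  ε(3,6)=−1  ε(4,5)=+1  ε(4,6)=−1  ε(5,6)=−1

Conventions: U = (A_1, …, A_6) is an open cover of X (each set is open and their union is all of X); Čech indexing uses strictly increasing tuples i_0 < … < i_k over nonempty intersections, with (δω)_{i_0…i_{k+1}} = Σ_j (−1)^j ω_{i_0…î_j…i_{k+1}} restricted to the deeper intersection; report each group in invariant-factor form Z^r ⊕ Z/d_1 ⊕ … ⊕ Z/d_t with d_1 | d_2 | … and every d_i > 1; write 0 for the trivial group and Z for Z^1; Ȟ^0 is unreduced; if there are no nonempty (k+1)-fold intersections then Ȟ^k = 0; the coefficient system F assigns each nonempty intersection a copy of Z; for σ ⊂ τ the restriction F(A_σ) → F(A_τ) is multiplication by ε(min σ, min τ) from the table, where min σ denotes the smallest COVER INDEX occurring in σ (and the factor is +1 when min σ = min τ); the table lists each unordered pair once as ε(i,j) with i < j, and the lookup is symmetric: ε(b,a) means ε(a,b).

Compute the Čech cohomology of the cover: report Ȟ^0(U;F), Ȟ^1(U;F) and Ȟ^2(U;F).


nonempty intersections:
  A12={t1} A14={t7} A15={t5,t6} A16={t2} A23={t4} A34={t3} A56={t9}
C dims 6,7; δ0: rk 6, SNF 1^5·2
Ȟ^0: (6−6)−0=0 ⇒ 0
Ȟ^1: (7−0)−6=1 plus torsion [2] ⇒ Z ⊕ Z/2
Ȟ^2: (0−0)−0=0 ⇒ 0

Ȟ^0 = 0; Ȟ^1 = Z ⊕ Z/2; Ȟ^2 = 0


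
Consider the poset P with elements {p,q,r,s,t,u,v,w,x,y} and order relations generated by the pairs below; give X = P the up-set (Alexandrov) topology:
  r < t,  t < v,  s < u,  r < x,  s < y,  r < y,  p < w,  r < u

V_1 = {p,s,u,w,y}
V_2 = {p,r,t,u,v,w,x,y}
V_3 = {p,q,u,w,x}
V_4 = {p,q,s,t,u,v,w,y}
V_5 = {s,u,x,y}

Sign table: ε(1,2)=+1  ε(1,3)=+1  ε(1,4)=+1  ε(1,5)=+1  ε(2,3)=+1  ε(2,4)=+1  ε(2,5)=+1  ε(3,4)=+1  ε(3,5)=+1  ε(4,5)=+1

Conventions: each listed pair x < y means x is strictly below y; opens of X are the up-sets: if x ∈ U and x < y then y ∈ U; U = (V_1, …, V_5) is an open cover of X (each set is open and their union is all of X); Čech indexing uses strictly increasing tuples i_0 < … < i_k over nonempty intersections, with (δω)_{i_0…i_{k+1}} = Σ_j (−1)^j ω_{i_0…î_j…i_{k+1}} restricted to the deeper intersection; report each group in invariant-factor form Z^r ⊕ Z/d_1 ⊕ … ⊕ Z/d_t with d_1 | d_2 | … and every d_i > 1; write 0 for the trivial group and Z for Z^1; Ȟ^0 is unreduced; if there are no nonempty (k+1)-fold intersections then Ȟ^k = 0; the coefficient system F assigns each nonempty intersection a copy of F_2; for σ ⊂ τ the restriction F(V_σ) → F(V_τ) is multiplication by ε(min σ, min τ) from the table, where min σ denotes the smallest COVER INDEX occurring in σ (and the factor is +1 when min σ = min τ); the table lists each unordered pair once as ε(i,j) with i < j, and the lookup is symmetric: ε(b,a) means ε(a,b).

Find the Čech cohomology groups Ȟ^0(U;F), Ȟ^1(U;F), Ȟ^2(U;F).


Ȟ^0 ≅ Z/2,  Ȟ^1 ≅ 0,  Ȟ^2 ≅ 0

nerve of the cover:
  V12={p,u,w,y} V13={p,u,w} V14={p,s,u,w,y} V15={s,u,y} V23={p,u,w,x} V24={p,t,u,v,w,y} V25={u,x,y} V34={p,q,u,w} V35={u,x} V45={s,u,y}
  V123={p,u,w} V124={p,u,w,y} V125={u,y} V134={p,u,w} V135={u} V145={s,u,y} V234={p,u,w} V235={u,x} V245={u,y} V345={u}
  V1234={p,u,w} V1235={u} V1245={u,y} V1345={u} V2345={u}
  V12345={u}
C dims 5,10,10,5; δ0: rk_F2 4; δ1: rk_F2 6; δ2: rk_F2 4
Ȟ^0 = (5 − 4) − 0 = 1, so Ȟ^0 ≅ Z/2
Ȟ^1 = (10 − 6) − 4 = 0, so Ȟ^1 ≅ 0
Ȟ^2 = (10 − 4) − 6 = 0, so Ȟ^2 ≅ 0


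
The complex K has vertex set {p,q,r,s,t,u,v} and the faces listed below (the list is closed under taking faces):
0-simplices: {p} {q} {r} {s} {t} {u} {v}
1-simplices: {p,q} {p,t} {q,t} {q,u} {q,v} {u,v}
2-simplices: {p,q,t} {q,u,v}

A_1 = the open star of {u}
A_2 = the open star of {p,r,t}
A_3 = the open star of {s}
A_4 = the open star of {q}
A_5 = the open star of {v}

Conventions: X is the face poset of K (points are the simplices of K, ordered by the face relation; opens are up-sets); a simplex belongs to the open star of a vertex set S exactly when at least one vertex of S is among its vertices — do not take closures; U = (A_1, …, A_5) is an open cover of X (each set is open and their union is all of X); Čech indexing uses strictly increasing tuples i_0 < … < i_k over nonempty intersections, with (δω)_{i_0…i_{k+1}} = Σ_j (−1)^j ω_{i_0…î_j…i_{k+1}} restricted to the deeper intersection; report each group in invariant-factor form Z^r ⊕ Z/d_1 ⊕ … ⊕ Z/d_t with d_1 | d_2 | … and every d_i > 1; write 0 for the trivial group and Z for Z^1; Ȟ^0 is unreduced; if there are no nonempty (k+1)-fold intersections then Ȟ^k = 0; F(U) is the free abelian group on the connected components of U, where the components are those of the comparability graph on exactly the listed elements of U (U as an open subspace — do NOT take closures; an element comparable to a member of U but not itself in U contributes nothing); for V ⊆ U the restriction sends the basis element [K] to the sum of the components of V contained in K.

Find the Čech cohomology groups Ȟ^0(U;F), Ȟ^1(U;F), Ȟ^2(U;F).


Ȟ^0 ≅ Z^3, Ȟ^1 ≅ 0 and Ȟ^2 ≅ 0

intersection data:
  A1={{u},{q,u},{u,v},{q,u,v}} A2={{p},{r},{t},{p,q},{p,t},{q,t},{p,q,t}} A3={{s}} A4={{q},{p,q},{q,t},{q,u},{q,v},{p,q,t},{q,u,v}} A5={{v},{q,v},{u,v},{q,u,v}}
  A14={{q,u},{q,u,v}} A15={{u,v},{q,u,v}} A24={{p,q},{q,t},{p,q,t}} A45={{q,v},{q,u,v}}
  A145={{q,u,v}}
components per intersection:
  A1: {{u},{q,u},{u,v},{q,u,v}}
  A2: {{p},{t},{p,q},{p,t},{q,t},{p,q,t}} {{r}}
  A3: {{s}}
  A4: {{q},{p,q},{q,t},{q,u},{q,v},{p,q,t},{q,u,v}}
  A5: {{v},{q,v},{u,v},{q,u,v}}
  A14: {{q,u},{q,u,v}}
  A15: {{u,v},{q,u,v}}
  A24: {{p,q},{q,t},{p,q,t}}
  A45: {{q,v},{q,u,v}}
  A145: {{q,u,v}}
C dims 6,4,1; δ0: rk 3, SNF 1^3; δ1: rk 1, SNF 1^1
Ȟ^0 = (6 − 3) − 0 = 3, so Ȟ^0 ≅ Z^3
Ȟ^1 = (4 − 1) − 3 = 0, so Ȟ^1 ≅ 0
Ȟ^2 = (1 − 0) − 1 = 0, so Ȟ^2 ≅ 0


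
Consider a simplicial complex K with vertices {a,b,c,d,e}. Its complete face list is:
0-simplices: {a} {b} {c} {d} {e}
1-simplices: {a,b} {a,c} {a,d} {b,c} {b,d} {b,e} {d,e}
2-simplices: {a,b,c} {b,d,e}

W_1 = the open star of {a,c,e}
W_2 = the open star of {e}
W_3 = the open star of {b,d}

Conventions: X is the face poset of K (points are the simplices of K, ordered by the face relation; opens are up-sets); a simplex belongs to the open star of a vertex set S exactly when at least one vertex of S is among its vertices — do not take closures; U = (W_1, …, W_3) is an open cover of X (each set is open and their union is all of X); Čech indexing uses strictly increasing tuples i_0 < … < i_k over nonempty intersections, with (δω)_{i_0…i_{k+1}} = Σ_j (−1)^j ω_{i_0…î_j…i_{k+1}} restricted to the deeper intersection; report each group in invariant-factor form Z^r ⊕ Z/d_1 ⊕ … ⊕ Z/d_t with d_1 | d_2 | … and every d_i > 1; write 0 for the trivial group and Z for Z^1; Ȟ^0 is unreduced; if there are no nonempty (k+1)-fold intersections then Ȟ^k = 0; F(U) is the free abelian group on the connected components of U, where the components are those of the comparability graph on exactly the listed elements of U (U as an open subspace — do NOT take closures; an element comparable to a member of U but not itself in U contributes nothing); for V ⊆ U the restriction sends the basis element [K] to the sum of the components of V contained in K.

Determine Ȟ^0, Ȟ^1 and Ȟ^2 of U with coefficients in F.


nonempty intersections:
  W1={{a},{c},{e},{a,b},{a,c},{a,d},{b,c},{b,e},{d,e},{a,b,c},{b,d,e}} W2={{e},{b,e},{d,e},{b,d,e}} W3={{b},{d},{a,b},{a,d},{b,c},{b,d},{b,e},{d,e},{a,b,c},{b,d,e}}
  W12={{e},{b,e},{d,e},{b,d,e}} W13={{a,b},{a,d},{b,c},{b,e},{d,e},{a,b,c},{b,d,e}} W23={{b,e},{d,e},{b,d,e}}
  W123={{b,e},{d,e},{b,d,e}}
components per intersection:
  W1: {{a},{c},{a,b},{a,c},{a,d},{b,c},{a,b,c}} {{e},{b,e},{d,e},{b,d,e}}
  W2: {{e},{b,e},{d,e},{b,d,e}}
  W3: {{b},{d},{a,b},{a,d},{b,c},{b,d},{b,e},{d,e},{a,b,c},{b,d,e}}
  W12: {{e},{b,e},{d,e},{b,d,e}}
  W13: {{a,b},{b,c},{a,b,c}} {{a,d}} {{b,e},{d,e},{b,d,e}}
  W23: {{b,e},{d,e},{b,d,e}}
  W123: {{b,e},{d,e},{b,d,e}}
C dims 4,5,1; δ0: rk 3, SNF 1^3; δ1: rk 1, SNF 1^1
Ȟ^0: (4−3)−0=1 ⇒ Z
Ȟ^1: (5−1)−3=1 ⇒ Z
Ȟ^2: (1−0)−1=0 ⇒ 0

Ȟ^0 ≅ Z, Ȟ^1 ≅ Z and Ȟ^2 ≅ 0


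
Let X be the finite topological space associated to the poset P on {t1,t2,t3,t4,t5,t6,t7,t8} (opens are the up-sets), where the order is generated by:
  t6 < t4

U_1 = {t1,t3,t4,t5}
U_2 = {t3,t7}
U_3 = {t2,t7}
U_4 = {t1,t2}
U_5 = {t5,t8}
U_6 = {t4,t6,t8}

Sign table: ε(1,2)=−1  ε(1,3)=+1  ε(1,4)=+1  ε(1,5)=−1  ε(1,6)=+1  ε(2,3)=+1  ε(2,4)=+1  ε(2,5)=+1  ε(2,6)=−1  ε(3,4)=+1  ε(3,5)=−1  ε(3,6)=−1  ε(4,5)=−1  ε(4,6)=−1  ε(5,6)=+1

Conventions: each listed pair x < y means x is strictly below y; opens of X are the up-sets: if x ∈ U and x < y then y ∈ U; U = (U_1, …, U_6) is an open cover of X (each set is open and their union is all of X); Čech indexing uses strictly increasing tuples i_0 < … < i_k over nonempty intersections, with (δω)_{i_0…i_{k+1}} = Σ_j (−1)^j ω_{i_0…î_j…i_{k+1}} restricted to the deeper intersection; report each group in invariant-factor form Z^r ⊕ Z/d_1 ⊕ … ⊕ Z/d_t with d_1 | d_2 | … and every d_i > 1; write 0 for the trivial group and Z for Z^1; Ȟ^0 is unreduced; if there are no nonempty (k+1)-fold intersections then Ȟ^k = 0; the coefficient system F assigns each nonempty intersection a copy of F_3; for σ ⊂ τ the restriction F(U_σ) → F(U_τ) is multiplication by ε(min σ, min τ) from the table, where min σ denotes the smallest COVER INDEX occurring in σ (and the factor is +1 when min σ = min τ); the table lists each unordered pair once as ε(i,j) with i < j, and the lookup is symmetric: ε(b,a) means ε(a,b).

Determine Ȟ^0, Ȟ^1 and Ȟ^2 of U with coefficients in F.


Ȟ^0(U;F) ≅ 0,  Ȟ^1(U;F) ≅ Z/3,  Ȟ^2(U;F) ≅ 0

nonempty overlaps:
  U12={t3} U14={t1} U15={t5} U16={t4} U23={t7} U34={t2} U56={t8}
C dims 6,7; δ0: rk_F3 6
degree 0: 6−6−0 = 0 → Ȟ^0 ≅ 0
degree 1: 7−0−6 = 1 → Ȟ^1 ≅ Z/3
degree 2: 0−0−0 = 0 → Ȟ^2 ≅ 0
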